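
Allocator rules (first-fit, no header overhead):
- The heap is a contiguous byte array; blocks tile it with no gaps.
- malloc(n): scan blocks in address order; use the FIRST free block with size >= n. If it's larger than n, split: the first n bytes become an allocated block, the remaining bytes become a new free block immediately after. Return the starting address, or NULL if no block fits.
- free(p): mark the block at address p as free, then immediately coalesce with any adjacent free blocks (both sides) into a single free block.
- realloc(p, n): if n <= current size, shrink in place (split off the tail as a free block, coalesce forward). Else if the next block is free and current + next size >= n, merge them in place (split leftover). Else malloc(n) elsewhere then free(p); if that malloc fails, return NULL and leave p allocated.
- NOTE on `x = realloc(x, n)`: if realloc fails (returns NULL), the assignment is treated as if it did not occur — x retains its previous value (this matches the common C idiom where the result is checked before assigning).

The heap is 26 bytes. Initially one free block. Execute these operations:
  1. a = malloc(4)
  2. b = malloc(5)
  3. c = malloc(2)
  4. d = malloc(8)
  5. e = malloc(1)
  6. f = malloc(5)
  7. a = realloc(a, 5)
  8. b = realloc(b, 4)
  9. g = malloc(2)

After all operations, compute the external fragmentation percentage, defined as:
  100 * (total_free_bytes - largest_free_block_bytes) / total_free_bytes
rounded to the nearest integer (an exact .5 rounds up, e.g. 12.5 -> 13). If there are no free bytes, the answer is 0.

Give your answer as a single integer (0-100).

Op 1: a = malloc(4) -> a = 0; heap: [0-3 ALLOC][4-25 FREE]
Op 2: b = malloc(5) -> b = 4; heap: [0-3 ALLOC][4-8 ALLOC][9-25 FREE]
Op 3: c = malloc(2) -> c = 9; heap: [0-3 ALLOC][4-8 ALLOC][9-10 ALLOC][11-25 FREE]
Op 4: d = malloc(8) -> d = 11; heap: [0-3 ALLOC][4-8 ALLOC][9-10 ALLOC][11-18 ALLOC][19-25 FREE]
Op 5: e = malloc(1) -> e = 19; heap: [0-3 ALLOC][4-8 ALLOC][9-10 ALLOC][11-18 ALLOC][19-19 ALLOC][20-25 FREE]
Op 6: f = malloc(5) -> f = 20; heap: [0-3 ALLOC][4-8 ALLOC][9-10 ALLOC][11-18 ALLOC][19-19 ALLOC][20-24 ALLOC][25-25 FREE]
Op 7: a = realloc(a, 5) -> NULL (a unchanged); heap: [0-3 ALLOC][4-8 ALLOC][9-10 ALLOC][11-18 ALLOC][19-19 ALLOC][20-24 ALLOC][25-25 FREE]
Op 8: b = realloc(b, 4) -> b = 4; heap: [0-3 ALLOC][4-7 ALLOC][8-8 FREE][9-10 ALLOC][11-18 ALLOC][19-19 ALLOC][20-24 ALLOC][25-25 FREE]
Op 9: g = malloc(2) -> g = NULL; heap: [0-3 ALLOC][4-7 ALLOC][8-8 FREE][9-10 ALLOC][11-18 ALLOC][19-19 ALLOC][20-24 ALLOC][25-25 FREE]
Free blocks: [1 1] total_free=2 largest=1 -> 100*(2-1)/2 = 100/2 = 50

Answer: 50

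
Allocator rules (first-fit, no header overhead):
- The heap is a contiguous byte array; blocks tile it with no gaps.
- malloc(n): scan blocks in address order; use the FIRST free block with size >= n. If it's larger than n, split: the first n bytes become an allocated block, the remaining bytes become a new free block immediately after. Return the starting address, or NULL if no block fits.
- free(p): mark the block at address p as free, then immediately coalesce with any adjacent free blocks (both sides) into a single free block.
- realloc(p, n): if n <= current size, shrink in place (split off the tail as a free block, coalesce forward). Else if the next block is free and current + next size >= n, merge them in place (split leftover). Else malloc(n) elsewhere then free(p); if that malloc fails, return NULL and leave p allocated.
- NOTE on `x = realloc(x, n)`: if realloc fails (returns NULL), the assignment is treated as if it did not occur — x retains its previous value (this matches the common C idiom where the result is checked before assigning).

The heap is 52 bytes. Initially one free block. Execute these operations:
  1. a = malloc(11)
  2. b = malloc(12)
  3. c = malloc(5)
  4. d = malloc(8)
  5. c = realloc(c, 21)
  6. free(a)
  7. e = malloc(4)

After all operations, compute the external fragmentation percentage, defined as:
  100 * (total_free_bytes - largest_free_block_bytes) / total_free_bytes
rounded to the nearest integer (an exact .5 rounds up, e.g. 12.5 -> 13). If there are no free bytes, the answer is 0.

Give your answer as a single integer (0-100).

Answer: 30

Derivation:
Op 1: a = malloc(11) -> a = 0; heap: [0-10 ALLOC][11-51 FREE]
Op 2: b = malloc(12) -> b = 11; heap: [0-10 ALLOC][11-22 ALLOC][23-51 FREE]
Op 3: c = malloc(5) -> c = 23; heap: [0-10 ALLOC][11-22 ALLOC][23-27 ALLOC][28-51 FREE]
Op 4: d = malloc(8) -> d = 28; heap: [0-10 ALLOC][11-22 ALLOC][23-27 ALLOC][28-35 ALLOC][36-51 FREE]
Op 5: c = realloc(c, 21) -> NULL (c unchanged); heap: [0-10 ALLOC][11-22 ALLOC][23-27 ALLOC][28-35 ALLOC][36-51 FREE]
Op 6: free(a) -> (freed a); heap: [0-10 FREE][11-22 ALLOC][23-27 ALLOC][28-35 ALLOC][36-51 FREE]
Op 7: e = malloc(4) -> e = 0; heap: [0-3 ALLOC][4-10 FREE][11-22 ALLOC][23-27 ALLOC][28-35 ALLOC][36-51 FREE]
Free blocks: [7 16] total_free=23 largest=16 -> 100*(23-16)/23 = 700/23 ≈ 30.435 -> rounds to 30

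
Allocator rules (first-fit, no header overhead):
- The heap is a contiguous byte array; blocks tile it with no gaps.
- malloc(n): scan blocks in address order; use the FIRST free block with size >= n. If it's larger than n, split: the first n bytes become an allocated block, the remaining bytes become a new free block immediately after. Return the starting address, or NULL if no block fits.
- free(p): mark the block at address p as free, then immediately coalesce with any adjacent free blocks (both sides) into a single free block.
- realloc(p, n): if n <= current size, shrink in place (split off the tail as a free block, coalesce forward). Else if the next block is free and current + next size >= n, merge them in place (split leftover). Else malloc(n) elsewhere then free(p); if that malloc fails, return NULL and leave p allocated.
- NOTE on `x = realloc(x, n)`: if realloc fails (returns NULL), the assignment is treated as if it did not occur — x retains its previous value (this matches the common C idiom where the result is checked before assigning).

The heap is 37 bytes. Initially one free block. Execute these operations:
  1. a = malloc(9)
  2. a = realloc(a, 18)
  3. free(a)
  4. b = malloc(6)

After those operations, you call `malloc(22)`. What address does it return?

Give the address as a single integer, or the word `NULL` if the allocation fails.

Answer: 6

Derivation:
Op 1: a = malloc(9) -> a = 0; heap: [0-8 ALLOC][9-36 FREE]
Op 2: a = realloc(a, 18) -> a = 0; heap: [0-17 ALLOC][18-36 FREE]
Op 3: free(a) -> (freed a); heap: [0-36 FREE]
Op 4: b = malloc(6) -> b = 0; heap: [0-5 ALLOC][6-36 FREE]
malloc(22): first-fit scan over [0-5 ALLOC][6-36 FREE] -> 6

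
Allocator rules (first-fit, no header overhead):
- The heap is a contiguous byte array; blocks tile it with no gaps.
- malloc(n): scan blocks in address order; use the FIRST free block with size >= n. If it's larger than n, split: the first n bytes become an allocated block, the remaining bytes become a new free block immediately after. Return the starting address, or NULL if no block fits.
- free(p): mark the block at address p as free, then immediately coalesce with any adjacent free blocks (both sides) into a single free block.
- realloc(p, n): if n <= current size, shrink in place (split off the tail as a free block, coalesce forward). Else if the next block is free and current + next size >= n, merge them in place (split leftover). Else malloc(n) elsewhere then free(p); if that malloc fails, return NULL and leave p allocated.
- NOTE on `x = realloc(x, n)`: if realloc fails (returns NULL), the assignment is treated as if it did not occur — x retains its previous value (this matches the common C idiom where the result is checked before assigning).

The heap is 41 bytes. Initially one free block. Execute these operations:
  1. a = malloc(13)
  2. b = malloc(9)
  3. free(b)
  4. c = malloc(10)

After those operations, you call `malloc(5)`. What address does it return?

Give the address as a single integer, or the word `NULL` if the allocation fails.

Op 1: a = malloc(13) -> a = 0; heap: [0-12 ALLOC][13-40 FREE]
Op 2: b = malloc(9) -> b = 13; heap: [0-12 ALLOC][13-21 ALLOC][22-40 FREE]
Op 3: free(b) -> (freed b); heap: [0-12 ALLOC][13-40 FREE]
Op 4: c = malloc(10) -> c = 13; heap: [0-12 ALLOC][13-22 ALLOC][23-40 FREE]
malloc(5): first-fit scan over [0-12 ALLOC][13-22 ALLOC][23-40 FREE] -> 23

Answer: 23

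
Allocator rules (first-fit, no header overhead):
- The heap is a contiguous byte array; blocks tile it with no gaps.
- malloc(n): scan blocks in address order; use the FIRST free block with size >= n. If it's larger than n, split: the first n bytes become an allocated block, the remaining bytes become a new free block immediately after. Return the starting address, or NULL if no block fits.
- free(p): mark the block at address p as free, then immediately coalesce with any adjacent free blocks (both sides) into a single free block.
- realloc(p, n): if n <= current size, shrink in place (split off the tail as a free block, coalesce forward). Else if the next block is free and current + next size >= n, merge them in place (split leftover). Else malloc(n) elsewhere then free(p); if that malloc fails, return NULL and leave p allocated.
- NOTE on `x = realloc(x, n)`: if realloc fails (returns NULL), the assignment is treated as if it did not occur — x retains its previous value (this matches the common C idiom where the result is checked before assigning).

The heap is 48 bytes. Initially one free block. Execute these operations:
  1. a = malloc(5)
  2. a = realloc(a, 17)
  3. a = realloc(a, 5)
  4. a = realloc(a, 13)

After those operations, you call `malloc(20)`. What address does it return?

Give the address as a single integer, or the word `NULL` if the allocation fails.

Op 1: a = malloc(5) -> a = 0; heap: [0-4 ALLOC][5-47 FREE]
Op 2: a = realloc(a, 17) -> a = 0; heap: [0-16 ALLOC][17-47 FREE]
Op 3: a = realloc(a, 5) -> a = 0; heap: [0-4 ALLOC][5-47 FREE]
Op 4: a = realloc(a, 13) -> a = 0; heap: [0-12 ALLOC][13-47 FREE]
malloc(20): first-fit scan over [0-12 ALLOC][13-47 FREE] -> 13

Answer: 13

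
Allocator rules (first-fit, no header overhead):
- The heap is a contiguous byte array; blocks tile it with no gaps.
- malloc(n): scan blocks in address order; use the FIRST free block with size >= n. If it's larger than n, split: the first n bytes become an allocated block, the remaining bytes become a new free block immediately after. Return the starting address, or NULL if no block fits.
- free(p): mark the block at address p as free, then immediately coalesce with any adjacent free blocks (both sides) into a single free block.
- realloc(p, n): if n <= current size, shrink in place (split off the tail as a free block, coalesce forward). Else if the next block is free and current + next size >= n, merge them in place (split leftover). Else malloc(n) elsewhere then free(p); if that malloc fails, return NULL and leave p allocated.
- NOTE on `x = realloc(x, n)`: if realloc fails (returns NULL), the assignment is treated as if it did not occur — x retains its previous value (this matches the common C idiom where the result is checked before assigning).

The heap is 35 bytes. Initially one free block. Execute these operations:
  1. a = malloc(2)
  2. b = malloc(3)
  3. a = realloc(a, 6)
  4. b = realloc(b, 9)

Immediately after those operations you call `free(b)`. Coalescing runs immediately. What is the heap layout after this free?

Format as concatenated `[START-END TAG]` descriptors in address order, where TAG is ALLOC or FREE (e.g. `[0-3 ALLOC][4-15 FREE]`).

Op 1: a = malloc(2) -> a = 0; heap: [0-1 ALLOC][2-34 FREE]
Op 2: b = malloc(3) -> b = 2; heap: [0-1 ALLOC][2-4 ALLOC][5-34 FREE]
Op 3: a = realloc(a, 6) -> a = 5; heap: [0-1 FREE][2-4 ALLOC][5-10 ALLOC][11-34 FREE]
Op 4: b = realloc(b, 9) -> b = 11; heap: [0-4 FREE][5-10 ALLOC][11-19 ALLOC][20-34 FREE]
free(b): b = 11 -> block [11-19 ALLOC]; mark free, coalesce with adjacent free neighbors -> [0-4 FREE][5-10 ALLOC][11-34 FREE]

Answer: [0-4 FREE][5-10 ALLOC][11-34 FREE]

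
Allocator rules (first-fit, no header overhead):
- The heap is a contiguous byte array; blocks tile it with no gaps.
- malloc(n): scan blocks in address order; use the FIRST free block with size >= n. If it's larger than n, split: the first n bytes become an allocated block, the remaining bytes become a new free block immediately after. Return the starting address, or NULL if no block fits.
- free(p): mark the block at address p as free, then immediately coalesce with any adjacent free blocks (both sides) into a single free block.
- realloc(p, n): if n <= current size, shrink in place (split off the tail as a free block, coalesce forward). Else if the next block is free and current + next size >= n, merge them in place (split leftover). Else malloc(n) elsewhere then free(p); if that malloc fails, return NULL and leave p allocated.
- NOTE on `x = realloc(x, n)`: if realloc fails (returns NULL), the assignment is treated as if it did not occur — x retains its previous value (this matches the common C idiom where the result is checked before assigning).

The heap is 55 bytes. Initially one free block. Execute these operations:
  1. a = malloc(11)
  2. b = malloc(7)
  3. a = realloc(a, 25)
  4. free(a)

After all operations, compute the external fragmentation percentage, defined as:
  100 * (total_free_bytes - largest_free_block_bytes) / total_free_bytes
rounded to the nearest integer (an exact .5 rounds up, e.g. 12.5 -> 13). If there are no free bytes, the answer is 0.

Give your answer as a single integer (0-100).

Op 1: a = malloc(11) -> a = 0; heap: [0-10 ALLOC][11-54 FREE]
Op 2: b = malloc(7) -> b = 11; heap: [0-10 ALLOC][11-17 ALLOC][18-54 FREE]
Op 3: a = realloc(a, 25) -> a = 18; heap: [0-10 FREE][11-17 ALLOC][18-42 ALLOC][43-54 FREE]
Op 4: free(a) -> (freed a); heap: [0-10 FREE][11-17 ALLOC][18-54 FREE]
Free blocks: [11 37] total_free=48 largest=37 -> 100*(48-37)/48 = 1100/48 ≈ 22.917 -> rounds to 23

Answer: 23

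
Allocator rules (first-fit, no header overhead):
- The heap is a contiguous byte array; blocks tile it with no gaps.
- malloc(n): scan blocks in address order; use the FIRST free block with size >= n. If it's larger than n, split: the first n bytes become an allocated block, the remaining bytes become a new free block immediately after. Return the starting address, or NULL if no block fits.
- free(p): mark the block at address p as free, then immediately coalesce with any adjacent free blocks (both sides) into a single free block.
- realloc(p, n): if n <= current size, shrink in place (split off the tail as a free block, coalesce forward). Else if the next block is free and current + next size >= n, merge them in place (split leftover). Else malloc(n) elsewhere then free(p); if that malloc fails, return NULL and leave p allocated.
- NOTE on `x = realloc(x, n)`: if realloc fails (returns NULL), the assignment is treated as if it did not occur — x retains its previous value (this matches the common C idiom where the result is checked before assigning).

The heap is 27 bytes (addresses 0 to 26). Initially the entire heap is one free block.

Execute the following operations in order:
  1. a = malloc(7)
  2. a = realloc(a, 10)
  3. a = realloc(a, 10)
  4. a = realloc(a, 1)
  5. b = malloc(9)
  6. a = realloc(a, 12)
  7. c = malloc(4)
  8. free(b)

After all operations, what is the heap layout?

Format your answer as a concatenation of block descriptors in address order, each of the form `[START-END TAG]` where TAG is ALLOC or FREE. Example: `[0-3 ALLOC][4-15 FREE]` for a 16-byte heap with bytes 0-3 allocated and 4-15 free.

Op 1: a = malloc(7) -> a = 0; heap: [0-6 ALLOC][7-26 FREE]
Op 2: a = realloc(a, 10) -> a = 0; heap: [0-9 ALLOC][10-26 FREE]
Op 3: a = realloc(a, 10) -> a = 0; heap: [0-9 ALLOC][10-26 FREE]
Op 4: a = realloc(a, 1) -> a = 0; heap: [0-0 ALLOC][1-26 FREE]
Op 5: b = malloc(9) -> b = 1; heap: [0-0 ALLOC][1-9 ALLOC][10-26 FREE]
Op 6: a = realloc(a, 12) -> a = 10; heap: [0-0 FREE][1-9 ALLOC][10-21 ALLOC][22-26 FREE]
Op 7: c = malloc(4) -> c = 22; heap: [0-0 FREE][1-9 ALLOC][10-21 ALLOC][22-25 ALLOC][26-26 FREE]
Op 8: free(b) -> (freed b); heap: [0-9 FREE][10-21 ALLOC][22-25 ALLOC][26-26 FREE]

Answer: [0-9 FREE][10-21 ALLOC][22-25 ALLOC][26-26 FREE]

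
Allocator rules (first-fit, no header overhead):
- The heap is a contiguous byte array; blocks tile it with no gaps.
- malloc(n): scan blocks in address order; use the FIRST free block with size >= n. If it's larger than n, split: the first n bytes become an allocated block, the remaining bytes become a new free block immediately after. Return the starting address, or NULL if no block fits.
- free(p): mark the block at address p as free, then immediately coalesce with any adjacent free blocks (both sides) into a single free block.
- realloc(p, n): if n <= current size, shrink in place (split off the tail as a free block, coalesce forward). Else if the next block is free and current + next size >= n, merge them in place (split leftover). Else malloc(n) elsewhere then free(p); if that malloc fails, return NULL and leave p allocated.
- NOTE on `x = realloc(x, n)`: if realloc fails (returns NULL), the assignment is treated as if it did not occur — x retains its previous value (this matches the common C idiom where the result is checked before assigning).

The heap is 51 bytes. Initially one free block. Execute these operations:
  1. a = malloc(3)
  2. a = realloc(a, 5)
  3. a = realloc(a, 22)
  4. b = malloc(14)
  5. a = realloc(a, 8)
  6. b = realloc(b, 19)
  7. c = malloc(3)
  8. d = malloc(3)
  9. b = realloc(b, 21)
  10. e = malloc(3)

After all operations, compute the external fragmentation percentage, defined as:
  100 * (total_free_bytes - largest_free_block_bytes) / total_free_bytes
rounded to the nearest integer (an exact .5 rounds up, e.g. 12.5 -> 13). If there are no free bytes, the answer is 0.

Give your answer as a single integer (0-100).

Op 1: a = malloc(3) -> a = 0; heap: [0-2 ALLOC][3-50 FREE]
Op 2: a = realloc(a, 5) -> a = 0; heap: [0-4 ALLOC][5-50 FREE]
Op 3: a = realloc(a, 22) -> a = 0; heap: [0-21 ALLOC][22-50 FREE]
Op 4: b = malloc(14) -> b = 22; heap: [0-21 ALLOC][22-35 ALLOC][36-50 FREE]
Op 5: a = realloc(a, 8) -> a = 0; heap: [0-7 ALLOC][8-21 FREE][22-35 ALLOC][36-50 FREE]
Op 6: b = realloc(b, 19) -> b = 22; heap: [0-7 ALLOC][8-21 FREE][22-40 ALLOC][41-50 FREE]
Op 7: c = malloc(3) -> c = 8; heap: [0-7 ALLOC][8-10 ALLOC][11-21 FREE][22-40 ALLOC][41-50 FREE]
Op 8: d = malloc(3) -> d = 11; heap: [0-7 ALLOC][8-10 ALLOC][11-13 ALLOC][14-21 FREE][22-40 ALLOC][41-50 FREE]
Op 9: b = realloc(b, 21) -> b = 22; heap: [0-7 ALLOC][8-10 ALLOC][11-13 ALLOC][14-21 FREE][22-42 ALLOC][43-50 FREE]
Op 10: e = malloc(3) -> e = 14; heap: [0-7 ALLOC][8-10 ALLOC][11-13 ALLOC][14-16 ALLOC][17-21 FREE][22-42 ALLOC][43-50 FREE]
Free blocks: [5 8] total_free=13 largest=8 -> 100*(13-8)/13 = 500/13 ≈ 38.462 -> rounds to 38

Answer: 38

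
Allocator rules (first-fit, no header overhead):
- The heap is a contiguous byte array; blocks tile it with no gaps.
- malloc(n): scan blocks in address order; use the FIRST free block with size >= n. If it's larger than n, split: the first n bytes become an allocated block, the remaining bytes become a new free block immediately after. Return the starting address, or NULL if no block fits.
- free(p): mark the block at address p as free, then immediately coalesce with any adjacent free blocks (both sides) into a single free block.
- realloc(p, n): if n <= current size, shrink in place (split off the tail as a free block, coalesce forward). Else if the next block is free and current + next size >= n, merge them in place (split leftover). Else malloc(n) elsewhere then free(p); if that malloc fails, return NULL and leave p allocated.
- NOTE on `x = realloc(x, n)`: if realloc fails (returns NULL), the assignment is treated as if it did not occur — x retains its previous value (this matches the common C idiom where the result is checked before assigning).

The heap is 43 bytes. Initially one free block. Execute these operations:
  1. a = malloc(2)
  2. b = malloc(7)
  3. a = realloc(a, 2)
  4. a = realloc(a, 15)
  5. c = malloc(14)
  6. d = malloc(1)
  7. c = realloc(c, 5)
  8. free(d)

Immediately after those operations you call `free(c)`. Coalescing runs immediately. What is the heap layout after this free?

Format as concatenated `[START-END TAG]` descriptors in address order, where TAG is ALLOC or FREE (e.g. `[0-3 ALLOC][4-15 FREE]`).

Op 1: a = malloc(2) -> a = 0; heap: [0-1 ALLOC][2-42 FREE]
Op 2: b = malloc(7) -> b = 2; heap: [0-1 ALLOC][2-8 ALLOC][9-42 FREE]
Op 3: a = realloc(a, 2) -> a = 0; heap: [0-1 ALLOC][2-8 ALLOC][9-42 FREE]
Op 4: a = realloc(a, 15) -> a = 9; heap: [0-1 FREE][2-8 ALLOC][9-23 ALLOC][24-42 FREE]
Op 5: c = malloc(14) -> c = 24; heap: [0-1 FREE][2-8 ALLOC][9-23 ALLOC][24-37 ALLOC][38-42 FREE]
Op 6: d = malloc(1) -> d = 0; heap: [0-0 ALLOC][1-1 FREE][2-8 ALLOC][9-23 ALLOC][24-37 ALLOC][38-42 FREE]
Op 7: c = realloc(c, 5) -> c = 24; heap: [0-0 ALLOC][1-1 FREE][2-8 ALLOC][9-23 ALLOC][24-28 ALLOC][29-42 FREE]
Op 8: free(d) -> (freed d); heap: [0-1 FREE][2-8 ALLOC][9-23 ALLOC][24-28 ALLOC][29-42 FREE]
free(c): c = 24 -> block [24-28 ALLOC]; mark free, coalesce with adjacent free neighbors -> [0-1 FREE][2-8 ALLOC][9-23 ALLOC][24-42 FREE]

Answer: [0-1 FREE][2-8 ALLOC][9-23 ALLOC][24-42 FREE]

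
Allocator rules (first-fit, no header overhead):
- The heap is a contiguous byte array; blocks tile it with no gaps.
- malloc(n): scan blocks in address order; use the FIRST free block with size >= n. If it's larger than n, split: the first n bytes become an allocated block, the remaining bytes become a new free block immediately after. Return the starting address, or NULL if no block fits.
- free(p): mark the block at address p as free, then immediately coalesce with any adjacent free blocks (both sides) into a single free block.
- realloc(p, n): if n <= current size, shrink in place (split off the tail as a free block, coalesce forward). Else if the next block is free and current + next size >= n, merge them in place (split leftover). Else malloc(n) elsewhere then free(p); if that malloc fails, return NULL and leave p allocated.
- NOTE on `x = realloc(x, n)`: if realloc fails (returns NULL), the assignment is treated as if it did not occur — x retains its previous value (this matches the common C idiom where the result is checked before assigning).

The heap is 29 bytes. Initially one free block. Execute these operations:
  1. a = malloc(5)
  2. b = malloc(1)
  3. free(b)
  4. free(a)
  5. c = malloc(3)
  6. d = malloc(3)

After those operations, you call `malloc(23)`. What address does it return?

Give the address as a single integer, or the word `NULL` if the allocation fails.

Op 1: a = malloc(5) -> a = 0; heap: [0-4 ALLOC][5-28 FREE]
Op 2: b = malloc(1) -> b = 5; heap: [0-4 ALLOC][5-5 ALLOC][6-28 FREE]
Op 3: free(b) -> (freed b); heap: [0-4 ALLOC][5-28 FREE]
Op 4: free(a) -> (freed a); heap: [0-28 FREE]
Op 5: c = malloc(3) -> c = 0; heap: [0-2 ALLOC][3-28 FREE]
Op 6: d = malloc(3) -> d = 3; heap: [0-2 ALLOC][3-5 ALLOC][6-28 FREE]
malloc(23): first-fit scan over [0-2 ALLOC][3-5 ALLOC][6-28 FREE] -> 6

Answer: 6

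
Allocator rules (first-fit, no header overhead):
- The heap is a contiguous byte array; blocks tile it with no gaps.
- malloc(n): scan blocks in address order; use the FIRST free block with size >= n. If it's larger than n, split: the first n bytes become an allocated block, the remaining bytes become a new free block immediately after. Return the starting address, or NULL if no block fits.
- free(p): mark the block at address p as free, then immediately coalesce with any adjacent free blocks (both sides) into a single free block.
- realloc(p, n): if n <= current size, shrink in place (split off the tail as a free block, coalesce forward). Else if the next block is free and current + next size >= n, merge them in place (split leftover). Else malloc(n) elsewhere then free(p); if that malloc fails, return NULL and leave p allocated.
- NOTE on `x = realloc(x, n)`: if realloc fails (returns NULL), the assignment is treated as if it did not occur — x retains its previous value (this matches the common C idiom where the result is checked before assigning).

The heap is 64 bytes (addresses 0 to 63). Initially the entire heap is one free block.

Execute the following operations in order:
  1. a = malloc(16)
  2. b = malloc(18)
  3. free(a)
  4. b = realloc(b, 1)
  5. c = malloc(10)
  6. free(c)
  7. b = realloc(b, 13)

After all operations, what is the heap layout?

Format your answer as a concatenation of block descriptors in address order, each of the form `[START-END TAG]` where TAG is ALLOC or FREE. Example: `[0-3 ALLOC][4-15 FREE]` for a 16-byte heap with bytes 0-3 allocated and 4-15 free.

Answer: [0-15 FREE][16-28 ALLOC][29-63 FREE]

Derivation:
Op 1: a = malloc(16) -> a = 0; heap: [0-15 ALLOC][16-63 FREE]
Op 2: b = malloc(18) -> b = 16; heap: [0-15 ALLOC][16-33 ALLOC][34-63 FREE]
Op 3: free(a) -> (freed a); heap: [0-15 FREE][16-33 ALLOC][34-63 FREE]
Op 4: b = realloc(b, 1) -> b = 16; heap: [0-15 FREE][16-16 ALLOC][17-63 FREE]
Op 5: c = malloc(10) -> c = 0; heap: [0-9 ALLOC][10-15 FREE][16-16 ALLOC][17-63 FREE]
Op 6: free(c) -> (freed c); heap: [0-15 FREE][16-16 ALLOC][17-63 FREE]
Op 7: b = realloc(b, 13) -> b = 16; heap: [0-15 FREE][16-28 ALLOC][29-63 FREE]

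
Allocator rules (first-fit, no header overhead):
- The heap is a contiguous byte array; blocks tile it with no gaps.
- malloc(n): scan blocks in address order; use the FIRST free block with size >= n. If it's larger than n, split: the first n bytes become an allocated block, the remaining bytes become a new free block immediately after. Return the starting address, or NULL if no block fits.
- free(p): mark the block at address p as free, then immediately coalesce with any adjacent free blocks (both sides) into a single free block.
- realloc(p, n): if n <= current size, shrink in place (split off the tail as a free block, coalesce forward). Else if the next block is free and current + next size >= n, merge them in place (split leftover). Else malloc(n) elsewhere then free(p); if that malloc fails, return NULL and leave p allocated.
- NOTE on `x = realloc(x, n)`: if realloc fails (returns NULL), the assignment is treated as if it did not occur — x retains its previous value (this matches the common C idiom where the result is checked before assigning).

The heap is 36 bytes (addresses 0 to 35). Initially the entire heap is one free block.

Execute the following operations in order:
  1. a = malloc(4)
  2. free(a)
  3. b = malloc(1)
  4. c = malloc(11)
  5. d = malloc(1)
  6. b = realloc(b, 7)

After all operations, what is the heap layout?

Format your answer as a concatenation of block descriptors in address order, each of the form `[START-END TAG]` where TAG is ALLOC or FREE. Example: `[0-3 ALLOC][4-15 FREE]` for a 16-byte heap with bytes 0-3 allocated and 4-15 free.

Answer: [0-0 FREE][1-11 ALLOC][12-12 ALLOC][13-19 ALLOC][20-35 FREE]

Derivation:
Op 1: a = malloc(4) -> a = 0; heap: [0-3 ALLOC][4-35 FREE]
Op 2: free(a) -> (freed a); heap: [0-35 FREE]
Op 3: b = malloc(1) -> b = 0; heap: [0-0 ALLOC][1-35 FREE]
Op 4: c = malloc(11) -> c = 1; heap: [0-0 ALLOC][1-11 ALLOC][12-35 FREE]
Op 5: d = malloc(1) -> d = 12; heap: [0-0 ALLOC][1-11 ALLOC][12-12 ALLOC][13-35 FREE]
Op 6: b = realloc(b, 7) -> b = 13; heap: [0-0 FREE][1-11 ALLOC][12-12 ALLOC][13-19 ALLOC][20-35 FREE]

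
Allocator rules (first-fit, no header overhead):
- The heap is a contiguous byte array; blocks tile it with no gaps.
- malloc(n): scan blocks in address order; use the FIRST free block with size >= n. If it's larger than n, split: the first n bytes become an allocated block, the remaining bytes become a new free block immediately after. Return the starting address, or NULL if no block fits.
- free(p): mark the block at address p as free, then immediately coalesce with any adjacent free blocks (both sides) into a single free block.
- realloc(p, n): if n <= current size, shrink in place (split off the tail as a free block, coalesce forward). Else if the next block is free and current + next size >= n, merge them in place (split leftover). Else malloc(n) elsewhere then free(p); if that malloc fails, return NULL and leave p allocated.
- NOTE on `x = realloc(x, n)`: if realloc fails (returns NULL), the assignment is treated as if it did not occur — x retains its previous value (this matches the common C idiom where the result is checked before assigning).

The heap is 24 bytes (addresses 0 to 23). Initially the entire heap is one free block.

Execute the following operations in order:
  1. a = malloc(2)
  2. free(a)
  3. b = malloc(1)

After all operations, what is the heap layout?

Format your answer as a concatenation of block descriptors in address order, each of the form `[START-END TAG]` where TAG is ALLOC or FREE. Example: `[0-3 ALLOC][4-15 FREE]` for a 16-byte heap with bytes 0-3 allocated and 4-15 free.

Op 1: a = malloc(2) -> a = 0; heap: [0-1 ALLOC][2-23 FREE]
Op 2: free(a) -> (freed a); heap: [0-23 FREE]
Op 3: b = malloc(1) -> b = 0; heap: [0-0 ALLOC][1-23 FREE]

Answer: [0-0 ALLOC][1-23 FREE]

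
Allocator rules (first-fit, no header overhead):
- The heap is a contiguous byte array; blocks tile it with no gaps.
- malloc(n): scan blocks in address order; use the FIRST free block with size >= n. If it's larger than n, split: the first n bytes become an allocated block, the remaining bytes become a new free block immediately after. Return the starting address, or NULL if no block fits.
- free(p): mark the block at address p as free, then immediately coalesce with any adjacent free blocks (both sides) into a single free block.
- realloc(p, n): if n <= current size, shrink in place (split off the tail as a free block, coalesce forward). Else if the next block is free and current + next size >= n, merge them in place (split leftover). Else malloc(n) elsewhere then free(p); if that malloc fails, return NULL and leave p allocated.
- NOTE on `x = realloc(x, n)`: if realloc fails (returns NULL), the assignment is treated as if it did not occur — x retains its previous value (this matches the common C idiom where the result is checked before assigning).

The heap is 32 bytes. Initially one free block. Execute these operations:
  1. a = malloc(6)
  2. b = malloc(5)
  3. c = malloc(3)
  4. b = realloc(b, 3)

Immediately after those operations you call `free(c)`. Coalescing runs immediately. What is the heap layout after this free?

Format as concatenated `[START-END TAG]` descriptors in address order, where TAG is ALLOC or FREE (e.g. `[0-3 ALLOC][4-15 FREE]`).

Op 1: a = malloc(6) -> a = 0; heap: [0-5 ALLOC][6-31 FREE]
Op 2: b = malloc(5) -> b = 6; heap: [0-5 ALLOC][6-10 ALLOC][11-31 FREE]
Op 3: c = malloc(3) -> c = 11; heap: [0-5 ALLOC][6-10 ALLOC][11-13 ALLOC][14-31 FREE]
Op 4: b = realloc(b, 3) -> b = 6; heap: [0-5 ALLOC][6-8 ALLOC][9-10 FREE][11-13 ALLOC][14-31 FREE]
free(c): c = 11 -> block [11-13 ALLOC]; mark free, coalesce with adjacent free neighbors -> [0-5 ALLOC][6-8 ALLOC][9-31 FREE]

Answer: [0-5 ALLOC][6-8 ALLOC][9-31 FREE]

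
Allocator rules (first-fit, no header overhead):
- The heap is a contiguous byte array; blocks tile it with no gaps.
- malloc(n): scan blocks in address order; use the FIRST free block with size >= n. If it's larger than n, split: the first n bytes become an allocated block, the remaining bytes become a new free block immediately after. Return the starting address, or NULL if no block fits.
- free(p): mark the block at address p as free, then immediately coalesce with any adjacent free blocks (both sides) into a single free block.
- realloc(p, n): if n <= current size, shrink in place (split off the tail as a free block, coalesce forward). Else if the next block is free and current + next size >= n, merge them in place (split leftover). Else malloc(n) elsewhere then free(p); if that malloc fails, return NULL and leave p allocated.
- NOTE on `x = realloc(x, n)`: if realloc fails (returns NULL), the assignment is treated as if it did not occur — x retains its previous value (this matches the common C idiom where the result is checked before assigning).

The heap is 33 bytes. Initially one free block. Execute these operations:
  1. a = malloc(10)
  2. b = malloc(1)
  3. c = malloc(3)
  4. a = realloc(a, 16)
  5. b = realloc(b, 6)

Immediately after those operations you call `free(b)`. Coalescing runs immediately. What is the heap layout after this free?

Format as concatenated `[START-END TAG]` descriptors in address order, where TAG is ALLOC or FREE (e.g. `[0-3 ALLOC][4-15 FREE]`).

Answer: [0-10 FREE][11-13 ALLOC][14-29 ALLOC][30-32 FREE]

Derivation:
Op 1: a = malloc(10) -> a = 0; heap: [0-9 ALLOC][10-32 FREE]
Op 2: b = malloc(1) -> b = 10; heap: [0-9 ALLOC][10-10 ALLOC][11-32 FREE]
Op 3: c = malloc(3) -> c = 11; heap: [0-9 ALLOC][10-10 ALLOC][11-13 ALLOC][14-32 FREE]
Op 4: a = realloc(a, 16) -> a = 14; heap: [0-9 FREE][10-10 ALLOC][11-13 ALLOC][14-29 ALLOC][30-32 FREE]
Op 5: b = realloc(b, 6) -> b = 0; heap: [0-5 ALLOC][6-10 FREE][11-13 ALLOC][14-29 ALLOC][30-32 FREE]
free(b): b = 0 -> block [0-5 ALLOC]; mark free, coalesce with adjacent free neighbors -> [0-10 FREE][11-13 ALLOC][14-29 ALLOC][30-32 FREE]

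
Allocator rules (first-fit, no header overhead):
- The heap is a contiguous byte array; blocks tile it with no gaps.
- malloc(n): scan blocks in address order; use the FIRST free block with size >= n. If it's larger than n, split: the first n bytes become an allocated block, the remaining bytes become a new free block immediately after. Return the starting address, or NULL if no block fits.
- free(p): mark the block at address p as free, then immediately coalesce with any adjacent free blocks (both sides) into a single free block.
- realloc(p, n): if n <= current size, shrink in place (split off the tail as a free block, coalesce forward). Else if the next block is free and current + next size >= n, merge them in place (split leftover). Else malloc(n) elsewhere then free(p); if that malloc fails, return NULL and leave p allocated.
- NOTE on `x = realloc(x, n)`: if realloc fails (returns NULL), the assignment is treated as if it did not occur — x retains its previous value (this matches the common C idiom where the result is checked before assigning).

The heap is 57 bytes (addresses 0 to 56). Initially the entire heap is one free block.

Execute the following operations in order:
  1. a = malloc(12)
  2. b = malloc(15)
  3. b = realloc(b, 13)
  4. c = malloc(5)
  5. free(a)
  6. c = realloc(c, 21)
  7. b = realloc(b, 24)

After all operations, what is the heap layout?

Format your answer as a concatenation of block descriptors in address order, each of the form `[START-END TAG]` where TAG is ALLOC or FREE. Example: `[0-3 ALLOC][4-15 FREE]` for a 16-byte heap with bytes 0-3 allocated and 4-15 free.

Answer: [0-11 FREE][12-24 ALLOC][25-45 ALLOC][46-56 FREE]

Derivation:
Op 1: a = malloc(12) -> a = 0; heap: [0-11 ALLOC][12-56 FREE]
Op 2: b = malloc(15) -> b = 12; heap: [0-11 ALLOC][12-26 ALLOC][27-56 FREE]
Op 3: b = realloc(b, 13) -> b = 12; heap: [0-11 ALLOC][12-24 ALLOC][25-56 FREE]
Op 4: c = malloc(5) -> c = 25; heap: [0-11 ALLOC][12-24 ALLOC][25-29 ALLOC][30-56 FREE]
Op 5: free(a) -> (freed a); heap: [0-11 FREE][12-24 ALLOC][25-29 ALLOC][30-56 FREE]
Op 6: c = realloc(c, 21) -> c = 25; heap: [0-11 FREE][12-24 ALLOC][25-45 ALLOC][46-56 FREE]
Op 7: b = realloc(b, 24) -> NULL (b unchanged); heap: [0-11 FREE][12-24 ALLOC][25-45 ALLOC][46-56 FREE]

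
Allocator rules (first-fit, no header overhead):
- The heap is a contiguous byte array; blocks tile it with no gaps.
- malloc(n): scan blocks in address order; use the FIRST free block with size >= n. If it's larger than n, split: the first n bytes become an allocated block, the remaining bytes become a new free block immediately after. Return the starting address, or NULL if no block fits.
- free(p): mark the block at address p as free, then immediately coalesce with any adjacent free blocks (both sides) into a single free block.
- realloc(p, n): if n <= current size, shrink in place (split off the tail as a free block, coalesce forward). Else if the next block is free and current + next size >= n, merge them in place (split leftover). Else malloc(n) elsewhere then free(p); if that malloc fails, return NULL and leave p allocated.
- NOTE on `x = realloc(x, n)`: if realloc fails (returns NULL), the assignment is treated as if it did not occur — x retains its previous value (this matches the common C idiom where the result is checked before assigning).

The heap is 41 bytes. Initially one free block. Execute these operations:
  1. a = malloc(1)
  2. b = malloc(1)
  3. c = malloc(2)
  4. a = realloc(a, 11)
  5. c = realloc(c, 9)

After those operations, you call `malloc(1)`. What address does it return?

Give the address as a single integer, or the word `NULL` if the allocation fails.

Answer: 0

Derivation:
Op 1: a = malloc(1) -> a = 0; heap: [0-0 ALLOC][1-40 FREE]
Op 2: b = malloc(1) -> b = 1; heap: [0-0 ALLOC][1-1 ALLOC][2-40 FREE]
Op 3: c = malloc(2) -> c = 2; heap: [0-0 ALLOC][1-1 ALLOC][2-3 ALLOC][4-40 FREE]
Op 4: a = realloc(a, 11) -> a = 4; heap: [0-0 FREE][1-1 ALLOC][2-3 ALLOC][4-14 ALLOC][15-40 FREE]
Op 5: c = realloc(c, 9) -> c = 15; heap: [0-0 FREE][1-1 ALLOC][2-3 FREE][4-14 ALLOC][15-23 ALLOC][24-40 FREE]
malloc(1): first-fit scan over [0-0 FREE][1-1 ALLOC][2-3 FREE][4-14 ALLOC][15-23 ALLOC][24-40 FREE] -> 0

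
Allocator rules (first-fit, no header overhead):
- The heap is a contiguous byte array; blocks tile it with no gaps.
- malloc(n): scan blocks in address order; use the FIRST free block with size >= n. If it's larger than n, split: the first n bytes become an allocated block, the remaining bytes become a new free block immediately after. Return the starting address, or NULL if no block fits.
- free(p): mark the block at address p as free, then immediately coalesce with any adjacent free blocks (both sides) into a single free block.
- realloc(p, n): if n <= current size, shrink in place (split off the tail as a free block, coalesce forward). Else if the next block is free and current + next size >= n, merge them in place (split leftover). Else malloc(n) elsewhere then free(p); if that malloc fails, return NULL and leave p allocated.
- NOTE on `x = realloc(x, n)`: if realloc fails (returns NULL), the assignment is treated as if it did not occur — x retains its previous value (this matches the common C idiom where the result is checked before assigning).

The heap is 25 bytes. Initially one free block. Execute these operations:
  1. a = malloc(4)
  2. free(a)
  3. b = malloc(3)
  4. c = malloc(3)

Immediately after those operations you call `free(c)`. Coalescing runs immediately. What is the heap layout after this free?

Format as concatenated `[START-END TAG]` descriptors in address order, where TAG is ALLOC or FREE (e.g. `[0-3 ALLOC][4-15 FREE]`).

Op 1: a = malloc(4) -> a = 0; heap: [0-3 ALLOC][4-24 FREE]
Op 2: free(a) -> (freed a); heap: [0-24 FREE]
Op 3: b = malloc(3) -> b = 0; heap: [0-2 ALLOC][3-24 FREE]
Op 4: c = malloc(3) -> c = 3; heap: [0-2 ALLOC][3-5 ALLOC][6-24 FREE]
free(c): c = 3 -> block [3-5 ALLOC]; mark free, coalesce with adjacent free neighbors -> [0-2 ALLOC][3-24 FREE]

Answer: [0-2 ALLOC][3-24 FREE]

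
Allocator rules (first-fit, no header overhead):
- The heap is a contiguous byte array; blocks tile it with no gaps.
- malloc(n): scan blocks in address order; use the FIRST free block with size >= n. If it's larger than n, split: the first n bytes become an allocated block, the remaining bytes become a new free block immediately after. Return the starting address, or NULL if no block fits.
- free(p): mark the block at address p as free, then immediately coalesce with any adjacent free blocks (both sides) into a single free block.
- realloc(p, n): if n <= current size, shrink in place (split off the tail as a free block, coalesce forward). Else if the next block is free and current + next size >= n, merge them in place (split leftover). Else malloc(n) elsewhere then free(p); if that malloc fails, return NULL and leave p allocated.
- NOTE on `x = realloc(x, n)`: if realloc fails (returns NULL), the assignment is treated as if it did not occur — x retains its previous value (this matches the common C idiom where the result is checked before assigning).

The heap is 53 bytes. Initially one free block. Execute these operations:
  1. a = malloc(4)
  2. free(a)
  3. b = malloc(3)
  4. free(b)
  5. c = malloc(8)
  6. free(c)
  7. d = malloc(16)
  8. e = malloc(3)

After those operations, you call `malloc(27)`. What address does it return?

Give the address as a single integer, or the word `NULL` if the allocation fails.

Answer: 19

Derivation:
Op 1: a = malloc(4) -> a = 0; heap: [0-3 ALLOC][4-52 FREE]
Op 2: free(a) -> (freed a); heap: [0-52 FREE]
Op 3: b = malloc(3) -> b = 0; heap: [0-2 ALLOC][3-52 FREE]
Op 4: free(b) -> (freed b); heap: [0-52 FREE]
Op 5: c = malloc(8) -> c = 0; heap: [0-7 ALLOC][8-52 FREE]
Op 6: free(c) -> (freed c); heap: [0-52 FREE]
Op 7: d = malloc(16) -> d = 0; heap: [0-15 ALLOC][16-52 FREE]
Op 8: e = malloc(3) -> e = 16; heap: [0-15 ALLOC][16-18 ALLOC][19-52 FREE]
malloc(27): first-fit scan over [0-15 ALLOC][16-18 ALLOC][19-52 FREE] -> 19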